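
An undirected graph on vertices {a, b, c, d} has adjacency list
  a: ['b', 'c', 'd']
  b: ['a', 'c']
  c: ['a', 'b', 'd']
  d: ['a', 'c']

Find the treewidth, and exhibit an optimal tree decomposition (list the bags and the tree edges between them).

The largest bag has 3 vertices, giving width 2; this decomposition certifies tw(G) ≤ 2. On the other hand G contains the 3-clique {a, c, d}. A clique must lie in a single bag of any decomposition, so no decomposition can have width below 2. Combining the bounds, tw(G) = 2.

Treewidth 2.
Bags: B1 = {a, b, c}  B2 = {a, c, d}
Tree: B1–B2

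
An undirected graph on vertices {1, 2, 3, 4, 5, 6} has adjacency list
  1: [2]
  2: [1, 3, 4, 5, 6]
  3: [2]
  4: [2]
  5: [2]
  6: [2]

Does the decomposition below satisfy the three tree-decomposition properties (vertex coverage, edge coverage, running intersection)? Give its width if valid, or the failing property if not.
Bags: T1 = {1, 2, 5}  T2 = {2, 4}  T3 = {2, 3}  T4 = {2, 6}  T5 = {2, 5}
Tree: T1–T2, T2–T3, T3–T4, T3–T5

No — bags containing vertex 5 are not connected in the tree.

A tree decomposition must satisfy three properties: every vertex lies in some bag; for every edge, both endpoints lie together in some bag; and for every vertex, the bags containing it form a connected subtree. Here bags containing vertex 5 are not connected in the tree, so the decomposition is invalid.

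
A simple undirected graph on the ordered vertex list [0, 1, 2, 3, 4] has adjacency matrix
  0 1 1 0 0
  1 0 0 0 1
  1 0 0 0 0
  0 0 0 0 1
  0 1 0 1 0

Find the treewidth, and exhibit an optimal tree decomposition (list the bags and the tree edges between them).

Every bag has size at most 2, so the width is 2 − 1 = 1 and tw(G) ≤ 1. Since G has at least one edge (e.g. 2–0), it is not an edgeless graph, so tw(G) ≥ 1. Combining the bounds, tw(G) = 1.

Treewidth 1.
One such decomposition:
Bags: B1 = {0, 2}  B2 = {0, 1}  B3 = {1, 4}  B4 = {3, 4}
Tree: B1–B2, B2–B3, B3–B4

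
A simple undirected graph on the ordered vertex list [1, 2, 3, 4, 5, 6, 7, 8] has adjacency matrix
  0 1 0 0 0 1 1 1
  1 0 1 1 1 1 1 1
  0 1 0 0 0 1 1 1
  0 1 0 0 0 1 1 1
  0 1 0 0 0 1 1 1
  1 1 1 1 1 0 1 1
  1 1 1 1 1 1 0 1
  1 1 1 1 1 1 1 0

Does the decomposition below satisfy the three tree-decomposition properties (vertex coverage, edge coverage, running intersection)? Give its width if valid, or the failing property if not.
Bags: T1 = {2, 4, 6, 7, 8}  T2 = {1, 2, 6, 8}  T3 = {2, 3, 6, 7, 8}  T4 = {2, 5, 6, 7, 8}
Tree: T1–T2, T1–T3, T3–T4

No — edge (7,1) lies in no bag.

A tree decomposition must satisfy three properties: every vertex lies in some bag; for every edge, both endpoints lie together in some bag; and for every vertex, the bags containing it form a connected subtree. Here edge (7,1) lies in no bag, so the decomposition is invalid.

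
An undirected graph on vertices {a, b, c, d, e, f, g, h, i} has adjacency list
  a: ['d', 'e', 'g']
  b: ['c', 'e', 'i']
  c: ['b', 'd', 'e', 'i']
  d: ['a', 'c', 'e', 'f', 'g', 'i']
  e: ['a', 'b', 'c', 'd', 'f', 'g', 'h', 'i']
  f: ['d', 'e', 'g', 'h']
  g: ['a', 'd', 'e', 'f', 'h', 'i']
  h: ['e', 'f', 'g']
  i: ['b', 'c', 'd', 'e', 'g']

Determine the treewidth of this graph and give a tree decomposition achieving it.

Each bag holds 4 vertices, so the decomposition has width 3, which upper-bounds the treewidth. Conversely, {d, e, f, g} is a clique of size 4, and the vertices of any clique must share a bag in every tree decomposition; so some bag has ≥ 4 vertices and tw(G) ≥ 3. Therefore the treewidth is 3.

Treewidth 3.
One such decomposition:
Bags: B1 = {d, e, g, i}  B2 = {c, d, e, i}  B3 = {d, e, f, g}  B4 = {b, c, e, i}  B5 = {e, f, g, h}  B6 = {a, d, e, g}
Tree: B1–B2, B1–B3, B2–B4, B3–B5, B1–B6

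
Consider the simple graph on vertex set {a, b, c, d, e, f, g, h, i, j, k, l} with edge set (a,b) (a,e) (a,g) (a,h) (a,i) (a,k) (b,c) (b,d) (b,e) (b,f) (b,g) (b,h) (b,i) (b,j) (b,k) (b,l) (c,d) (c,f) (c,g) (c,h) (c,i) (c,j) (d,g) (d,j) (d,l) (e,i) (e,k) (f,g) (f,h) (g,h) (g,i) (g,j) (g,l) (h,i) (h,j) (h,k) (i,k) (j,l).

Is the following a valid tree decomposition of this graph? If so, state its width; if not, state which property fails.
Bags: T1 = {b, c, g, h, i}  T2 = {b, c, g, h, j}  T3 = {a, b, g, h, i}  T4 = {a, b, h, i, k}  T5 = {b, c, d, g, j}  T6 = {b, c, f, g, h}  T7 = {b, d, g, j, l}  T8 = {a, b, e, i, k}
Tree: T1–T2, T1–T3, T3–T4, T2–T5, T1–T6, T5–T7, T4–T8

Checking the three conditions: (i) the bags cover all of {a, b, c, d, e, f, g, h, i, j, k, l}; (ii) for each edge, some bag contains both endpoints; (iii) the bags containing any fixed vertex form a subtree. All hold, so the decomposition is valid with width 5 − 1 = 4.

Yes; width 4.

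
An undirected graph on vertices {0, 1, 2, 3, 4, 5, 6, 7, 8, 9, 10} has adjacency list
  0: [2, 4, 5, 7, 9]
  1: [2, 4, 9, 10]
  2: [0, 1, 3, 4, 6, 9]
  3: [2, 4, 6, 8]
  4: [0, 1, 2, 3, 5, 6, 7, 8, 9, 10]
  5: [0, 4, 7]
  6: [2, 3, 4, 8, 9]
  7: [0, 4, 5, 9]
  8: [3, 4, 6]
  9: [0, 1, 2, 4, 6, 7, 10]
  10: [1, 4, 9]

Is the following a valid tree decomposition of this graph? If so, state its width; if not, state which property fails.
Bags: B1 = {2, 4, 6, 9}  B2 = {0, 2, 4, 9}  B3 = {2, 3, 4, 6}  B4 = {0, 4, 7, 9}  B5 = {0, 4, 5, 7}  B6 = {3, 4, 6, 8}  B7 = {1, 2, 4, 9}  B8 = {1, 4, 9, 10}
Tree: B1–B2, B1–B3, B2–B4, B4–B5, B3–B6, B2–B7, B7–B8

Checking the three conditions: (i) the bags cover all of {0, 1, 2, 3, 4, 5, 6, 7, 8, 9, 10}; (ii) for each edge, some bag contains both endpoints; (iii) the bags containing any fixed vertex form a subtree. All hold, so the decomposition is valid with width 4 − 1 = 3.

Yes; width 3.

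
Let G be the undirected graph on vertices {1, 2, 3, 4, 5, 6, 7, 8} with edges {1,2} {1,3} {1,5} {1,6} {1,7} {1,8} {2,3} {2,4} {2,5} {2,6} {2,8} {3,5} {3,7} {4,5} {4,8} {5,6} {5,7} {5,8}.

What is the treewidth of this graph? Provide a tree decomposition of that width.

Treewidth 3.
One optimal decomposition is:
Bags: B1 = {1, 2, 5, 8}  B2 = {2, 4, 5, 8}  B3 = {1, 2, 5, 6}  B4 = {1, 2, 3, 5}  B5 = {1, 3, 5, 7}
Tree: B1–B2, B1–B3, B1–B4, B4–B5

Every bag has size at most 4, so the width is 4 − 1 = 3 and tw(G) ≤ 3. On the other hand G contains the 4-clique {1, 2, 5, 8}. A clique must lie in a single bag of any decomposition, so no decomposition can have width below 3. The upper and lower bounds meet at 3, so that is the treewidth.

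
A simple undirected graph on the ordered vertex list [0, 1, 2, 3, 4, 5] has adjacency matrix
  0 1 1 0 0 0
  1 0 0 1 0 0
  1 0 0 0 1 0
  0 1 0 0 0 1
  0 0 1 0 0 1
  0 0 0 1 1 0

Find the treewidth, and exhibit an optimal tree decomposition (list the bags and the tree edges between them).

Every bag has size at most 3, so the width is 3 − 1 = 2 and tw(G) ≤ 2. The edges 5–4–2–0–1–3–5 form a cycle, so G is not a tree and its treewidth is at least 2. Combining the bounds, tw(G) = 2.

Treewidth 2.
Bags: B1 = {2, 4, 5}  B2 = {0, 2, 5}  B3 = {0, 1, 5}  B4 = {1, 3, 5}
Tree: B1–B2, B2–B3, B3–B4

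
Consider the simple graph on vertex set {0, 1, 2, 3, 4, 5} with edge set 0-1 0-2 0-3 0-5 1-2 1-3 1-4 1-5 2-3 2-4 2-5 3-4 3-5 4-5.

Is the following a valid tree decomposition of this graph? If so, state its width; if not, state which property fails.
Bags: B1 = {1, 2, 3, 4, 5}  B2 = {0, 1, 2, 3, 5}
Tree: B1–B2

Yes; width 4.

Every vertex of G appears in some bag (union = {0, 1, 2, 3, 4, 5}); every edge is covered by a bag; and for each vertex v the set of bags containing v is connected in the bag tree. The decomposition is therefore valid. The largest bag has 5 vertices, so the width is 4.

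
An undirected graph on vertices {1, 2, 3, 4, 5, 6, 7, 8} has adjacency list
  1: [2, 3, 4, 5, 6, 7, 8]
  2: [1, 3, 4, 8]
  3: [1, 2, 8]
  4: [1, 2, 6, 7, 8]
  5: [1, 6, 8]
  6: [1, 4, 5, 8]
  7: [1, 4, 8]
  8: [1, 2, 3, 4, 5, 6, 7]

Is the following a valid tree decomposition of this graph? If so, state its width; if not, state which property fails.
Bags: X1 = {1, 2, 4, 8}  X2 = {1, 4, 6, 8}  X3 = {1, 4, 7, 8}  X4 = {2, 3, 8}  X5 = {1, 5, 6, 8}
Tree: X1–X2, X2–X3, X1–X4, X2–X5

A tree decomposition must satisfy three properties: every vertex lies in some bag; for every edge, both endpoints lie together in some bag; and for every vertex, the bags containing it form a connected subtree. Here edge (1,3) lies in no bag, so the decomposition is invalid.

No — edge (1,3) lies in no bag.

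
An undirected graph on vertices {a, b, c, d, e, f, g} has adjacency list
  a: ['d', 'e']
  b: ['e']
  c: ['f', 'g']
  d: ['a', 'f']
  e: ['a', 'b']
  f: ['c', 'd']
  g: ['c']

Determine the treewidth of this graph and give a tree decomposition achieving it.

Treewidth 1.
One optimal decomposition is:
Bags: B1 = {b, e}  B2 = {a, e}  B3 = {a, d}  B4 = {d, f}  B5 = {c, f}  B6 = {c, g}
Tree: B1–B2, B2–B3, B3–B4, B4–B5, B5–B6

Every bag has size at most 2, so the width is 2 − 1 = 1 and tw(G) ≤ 1. Since G has at least one edge (e.g. b–e), it is not an edgeless graph, so tw(G) ≥ 1. Therefore the treewidth is 1.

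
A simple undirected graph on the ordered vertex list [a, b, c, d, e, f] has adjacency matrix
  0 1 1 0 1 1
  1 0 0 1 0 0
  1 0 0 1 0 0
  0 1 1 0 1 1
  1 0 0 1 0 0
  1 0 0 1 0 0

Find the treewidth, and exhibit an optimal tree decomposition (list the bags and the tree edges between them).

The largest bag has 3 vertices, giving width 2; this decomposition certifies tw(G) ≤ 2. For the lower bound, G contains the cycle e–d–c–a–e, so G is not a forest; only forests have treewidth ≤ 1, hence tw(G) ≥ 2. Hence tw(G) = 2 exactly.

Treewidth 2.
Bags: B1 = {a, d, e}  B2 = {a, c, d}  B3 = {a, d, f}  B4 = {a, b, d}
Tree: B1–B2, B2–B3, B3–B4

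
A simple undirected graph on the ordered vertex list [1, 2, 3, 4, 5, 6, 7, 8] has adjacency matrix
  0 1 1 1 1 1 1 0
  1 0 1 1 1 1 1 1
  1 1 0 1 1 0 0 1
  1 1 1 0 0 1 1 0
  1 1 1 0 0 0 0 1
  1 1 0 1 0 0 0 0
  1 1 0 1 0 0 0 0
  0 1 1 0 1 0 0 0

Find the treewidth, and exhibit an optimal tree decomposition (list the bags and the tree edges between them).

Treewidth 3.
One optimal decomposition is:
Bags: B1 = {1, 2, 3, 4}  B2 = {1, 2, 4, 7}  B3 = {1, 2, 4, 6}  B4 = {1, 2, 3, 5}  B5 = {2, 3, 5, 8}
Tree: B1–B2, B2–B3, B1–B4, B4–B5

Every bag has size at most 4, so the width is 4 − 1 = 3 and tw(G) ≤ 3. Conversely, {2, 3, 5, 8} is a clique of size 4, and the vertices of any clique must share a bag in every tree decomposition; so some bag has ≥ 4 vertices and tw(G) ≥ 3. Combining the bounds, tw(G) = 3.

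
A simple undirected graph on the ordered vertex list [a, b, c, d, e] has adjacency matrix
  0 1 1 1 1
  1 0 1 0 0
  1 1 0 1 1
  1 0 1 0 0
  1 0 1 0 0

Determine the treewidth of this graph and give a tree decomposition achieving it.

Treewidth 2.
Bags: B1 = {a, b, c}  B2 = {a, c, e}  B3 = {a, c, d}
Tree: B1–B2, B1–B3

Each bag holds 3 vertices, so the decomposition has width 2, which upper-bounds the treewidth. Conversely, {a, c, d} is a clique of size 3, and the vertices of any clique must share a bag in every tree decomposition; so some bag has ≥ 3 vertices and tw(G) ≥ 2. The upper and lower bounds meet at 2, so that is the treewidth.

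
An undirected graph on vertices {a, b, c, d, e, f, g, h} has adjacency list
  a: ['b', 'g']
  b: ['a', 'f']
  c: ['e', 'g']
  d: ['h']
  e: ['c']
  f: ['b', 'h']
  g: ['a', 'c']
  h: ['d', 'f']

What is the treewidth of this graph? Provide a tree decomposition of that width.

The largest bag has 2 vertices, giving width 1; this decomposition certifies tw(G) ≤ 1. Since G has at least one edge (e.g. d–h), it is not an edgeless graph, so tw(G) ≥ 1. Hence tw(G) = 1 exactly.

Treewidth 1.
One such decomposition:
Bags: B1 = {d, h}  B2 = {f, h}  B3 = {b, f}  B4 = {a, b}  B5 = {a, g}  B6 = {c, g}  B7 = {c, e}
Tree: B1–B2, B2–B3, B3–B4, B4–B5, B5–B6, B6–B7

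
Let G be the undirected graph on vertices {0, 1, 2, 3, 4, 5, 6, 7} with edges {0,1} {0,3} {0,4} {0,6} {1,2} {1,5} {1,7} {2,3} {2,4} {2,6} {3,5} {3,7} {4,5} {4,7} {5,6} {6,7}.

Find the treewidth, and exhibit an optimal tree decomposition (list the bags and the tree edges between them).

Each bag holds 5 vertices, so the decomposition has width 4, which upper-bounds the treewidth. For the lower bound: the 5 vertex sets {6,7}, {0,4}, {1,5}, {3}, {2} are disjoint, each induces a connected subgraph, and every pair is joined by at least one edge of G. Contracting each set to a single vertex therefore yields K_{5} as a minor, and since treewidth is minor-monotone, tw(G) ≥ tw(K_{5}) = 4. Combining the bounds, tw(G) = 4.

Treewidth 4.
One such decomposition:
Bags: B1 = {1, 3, 4, 6, 7}  B2 = {0, 1, 3, 4, 6}  B3 = {1, 3, 4, 5, 6}  B4 = {1, 2, 3, 4, 6}
Tree: B1–B2, B2–B3, B3–B4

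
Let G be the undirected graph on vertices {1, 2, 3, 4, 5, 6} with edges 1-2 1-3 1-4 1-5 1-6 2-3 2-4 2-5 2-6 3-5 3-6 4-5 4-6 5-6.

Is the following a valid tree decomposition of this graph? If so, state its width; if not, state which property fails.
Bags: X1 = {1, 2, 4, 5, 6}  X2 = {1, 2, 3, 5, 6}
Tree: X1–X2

Yes; width 4.

Vertex coverage: the bags together contain {1, 2, 3, 4, 5, 6}, the full vertex set. Edge coverage: each edge of G has both endpoints in at least one bag. Running intersection: for every vertex, the bags containing it form a connected subtree. All three properties hold, so this is a valid tree decomposition of width max|bag| − 1 = 4, and hence tw(G) ≤ 4.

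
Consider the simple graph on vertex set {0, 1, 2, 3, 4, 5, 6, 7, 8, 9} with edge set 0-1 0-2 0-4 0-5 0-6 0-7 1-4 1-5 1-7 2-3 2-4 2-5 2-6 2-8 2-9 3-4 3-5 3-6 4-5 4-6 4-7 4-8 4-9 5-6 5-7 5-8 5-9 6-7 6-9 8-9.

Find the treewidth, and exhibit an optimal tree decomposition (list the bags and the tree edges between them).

Each bag holds 5 vertices, so the decomposition has width 4, which upper-bounds the treewidth. On the other hand G contains the 5-clique {0, 1, 4, 5, 7}. A clique must lie in a single bag of any decomposition, so no decomposition can have width below 4. Therefore the treewidth is 4.

Treewidth 4.
One optimal decomposition is:
Bags: B1 = {2, 3, 4, 5, 6}  B2 = {2, 4, 5, 6, 9}  B3 = {0, 2, 4, 5, 6}  B4 = {0, 4, 5, 6, 7}  B5 = {2, 4, 5, 8, 9}  B6 = {0, 1, 4, 5, 7}
Tree: B1–B2, B2–B3, B3–B4, B2–B5, B4–B6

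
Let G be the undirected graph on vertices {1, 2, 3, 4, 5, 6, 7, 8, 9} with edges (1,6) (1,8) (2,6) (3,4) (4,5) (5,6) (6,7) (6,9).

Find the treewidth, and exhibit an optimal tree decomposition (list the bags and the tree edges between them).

The largest bag has 2 vertices, giving width 1; this decomposition certifies tw(G) ≤ 1. Any graph with an edge has treewidth ≥ 1, and G has the edge 6–5. Therefore the treewidth is 1.

Treewidth 1.
One such decomposition:
Bags: B1 = {5, 6}  B2 = {6, 7}  B3 = {4, 5}  B4 = {3, 4}  B5 = {2, 6}  B6 = {1, 6}  B7 = {1, 8}  B8 = {6, 9}
Tree: B1–B2, B1–B3, B3–B4, B1–B5, B1–B6, B6–B7, B1–B8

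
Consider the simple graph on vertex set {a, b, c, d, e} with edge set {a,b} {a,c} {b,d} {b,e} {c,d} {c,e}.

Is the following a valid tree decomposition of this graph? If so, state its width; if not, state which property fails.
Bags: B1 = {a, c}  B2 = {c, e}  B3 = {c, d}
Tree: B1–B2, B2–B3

No — vertex b appears in no bag.

A tree decomposition must satisfy three properties: every vertex lies in some bag; for every edge, both endpoints lie together in some bag; and for every vertex, the bags containing it form a connected subtree. Here vertex b appears in no bag, so the decomposition is invalid.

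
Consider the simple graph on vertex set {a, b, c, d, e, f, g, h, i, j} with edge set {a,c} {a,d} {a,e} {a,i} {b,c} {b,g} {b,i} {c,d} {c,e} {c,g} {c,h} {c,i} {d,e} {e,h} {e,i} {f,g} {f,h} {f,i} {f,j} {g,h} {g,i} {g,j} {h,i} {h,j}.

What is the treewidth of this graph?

A width-3 tree decomposition is:
Bags: B1 = {b, c, g, i}  B2 = {c, g, h, i}  B3 = {f, g, h, i}  B4 = {c, e, h, i}  B5 = {f, g, h, j}  B6 = {a, c, e, i}  B7 = {a, c, d, e}
Tree: B1–B2, B2–B3, B2–B4, B3–B5, B4–B6, B6–B7
Each bag holds 4 vertices, so the decomposition has width 3, which upper-bounds the treewidth. For the lower bound, the 4 vertices {a, c, d, e} are pairwise adjacent, and any tree decomposition puts a clique entirely inside one bag — forcing width ≥ 3. Hence tw(G) = 3 exactly.

3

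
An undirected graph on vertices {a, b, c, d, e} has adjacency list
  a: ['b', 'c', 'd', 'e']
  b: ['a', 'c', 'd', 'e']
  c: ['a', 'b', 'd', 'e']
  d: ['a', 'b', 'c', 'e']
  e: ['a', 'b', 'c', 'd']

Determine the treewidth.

4

A width-4 tree decomposition is:
Bags: B1 = {a, b, c, d, e}
Tree: (single bag)
With just one bag of size 5, the width is 5 − 1 = 4, so tw(G) ≤ 4. For the lower bound, the 5 vertices {a, b, c, d, e} are pairwise adjacent, and any tree decomposition puts a clique entirely inside one bag — forcing width ≥ 4. Combining the bounds, tw(G) = 4.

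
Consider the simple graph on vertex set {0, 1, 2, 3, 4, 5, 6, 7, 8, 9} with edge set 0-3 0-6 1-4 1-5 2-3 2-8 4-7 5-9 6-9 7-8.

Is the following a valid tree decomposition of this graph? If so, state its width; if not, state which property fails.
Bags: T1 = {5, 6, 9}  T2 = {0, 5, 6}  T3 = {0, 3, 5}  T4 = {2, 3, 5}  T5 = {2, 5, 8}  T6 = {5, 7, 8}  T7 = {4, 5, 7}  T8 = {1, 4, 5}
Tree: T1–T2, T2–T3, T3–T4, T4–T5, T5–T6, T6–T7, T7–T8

Every vertex of G appears in some bag (union = {0, 1, 2, 3, 4, 5, 6, 7, 8, 9}); every edge is covered by a bag; and for each vertex v the set of bags containing v is connected in the bag tree. The decomposition is therefore valid. The largest bag has 3 vertices, so the width is 2.

Yes; width 2.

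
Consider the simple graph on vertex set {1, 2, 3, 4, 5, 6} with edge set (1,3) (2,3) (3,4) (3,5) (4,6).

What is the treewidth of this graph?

1

A width-1 tree decomposition is:
Bags: B1 = {3, 5}  B2 = {3, 4}  B3 = {4, 6}  B4 = {2, 3}  B5 = {1, 3}
Tree: B1–B2, B2–B3, B2–B4, B1–B5
Every bag has size at most 2, so the width is 2 − 1 = 1 and tw(G) ≤ 1. Any graph with an edge has treewidth ≥ 1, and G has the edge 3–5. Hence tw(G) = 1 exactly.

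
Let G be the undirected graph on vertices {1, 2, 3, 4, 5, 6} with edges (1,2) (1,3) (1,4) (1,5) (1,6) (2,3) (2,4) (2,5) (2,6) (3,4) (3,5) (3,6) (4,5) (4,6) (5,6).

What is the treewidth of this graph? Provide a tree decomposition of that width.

With just one bag of size 6, the width is 6 − 1 = 5, so tw(G) ≤ 5. For the lower bound, the 6 vertices {1, 2, 3, 4, 5, 6} are pairwise adjacent, and any tree decomposition puts a clique entirely inside one bag — forcing width ≥ 5. Hence tw(G) = 5 exactly.

Treewidth 5.
One optimal decomposition is:
Bags: B1 = {1, 2, 3, 4, 5, 6}
Tree: (single bag)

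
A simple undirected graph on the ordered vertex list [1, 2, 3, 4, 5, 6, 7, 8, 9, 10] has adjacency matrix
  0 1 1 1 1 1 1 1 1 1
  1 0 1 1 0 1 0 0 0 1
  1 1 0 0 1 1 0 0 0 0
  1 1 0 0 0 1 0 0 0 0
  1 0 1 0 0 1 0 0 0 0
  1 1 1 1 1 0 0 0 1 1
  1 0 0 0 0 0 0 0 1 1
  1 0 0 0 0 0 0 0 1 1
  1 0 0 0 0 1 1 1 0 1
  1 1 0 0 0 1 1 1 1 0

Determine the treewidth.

3

A width-3 tree decomposition is:
Bags: B1 = {1, 6, 9, 10}  B2 = {1, 2, 6, 10}  B3 = {1, 2, 3, 6}  B4 = {1, 8, 9, 10}  B5 = {1, 7, 9, 10}  B6 = {1, 3, 5, 6}  B7 = {1, 2, 4, 6}
Tree: B1–B2, B2–B3, B1–B4, B4–B5, B3–B6, B3–B7
Every bag has size at most 4, so the width is 4 − 1 = 3 and tw(G) ≤ 3. For the lower bound, the 4 vertices {1, 8, 9, 10} are pairwise adjacent, and any tree decomposition puts a clique entirely inside one bag — forcing width ≥ 3. Hence tw(G) = 3 exactly.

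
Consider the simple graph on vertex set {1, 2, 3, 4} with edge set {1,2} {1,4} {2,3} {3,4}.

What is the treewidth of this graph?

A width-2 tree decomposition is:
Bags: B1 = {1, 2, 3}  B2 = {1, 3, 4}
Tree: B1–B2
Every bag has size at most 3, so the width is 3 − 1 = 2 and tw(G) ≤ 2. For the lower bound, G contains the cycle 3–2–1–4–3, so G is not a forest; only forests have treewidth ≤ 1, hence tw(G) ≥ 2. Hence tw(G) = 2 exactly.

2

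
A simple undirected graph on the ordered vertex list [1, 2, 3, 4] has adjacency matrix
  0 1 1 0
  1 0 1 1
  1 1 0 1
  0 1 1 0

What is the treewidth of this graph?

2

A width-2 tree decomposition is:
Bags: B1 = {2, 3, 4}  B2 = {1, 2, 3}
Tree: B1–B2
Each bag holds 3 vertices, so the decomposition has width 2, which upper-bounds the treewidth. For the lower bound, the 3 vertices {1, 2, 3} are pairwise adjacent, and any tree decomposition puts a clique entirely inside one bag — forcing width ≥ 2. The upper and lower bounds meet at 2, so that is the treewidth.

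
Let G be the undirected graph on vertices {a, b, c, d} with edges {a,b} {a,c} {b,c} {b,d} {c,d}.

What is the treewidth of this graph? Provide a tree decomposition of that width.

The largest bag has 3 vertices, giving width 2; this decomposition certifies tw(G) ≤ 2. For the lower bound, the 3 vertices {b, c, d} are pairwise adjacent, and any tree decomposition puts a clique entirely inside one bag — forcing width ≥ 2. Combining the bounds, tw(G) = 2.

Treewidth 2.
Bags: B1 = {a, b, c}  B2 = {b, c, d}
Tree: B1–B2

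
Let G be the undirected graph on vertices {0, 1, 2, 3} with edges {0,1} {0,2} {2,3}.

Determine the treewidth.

1

A width-1 tree decomposition is:
Bags: B1 = {0, 1}  B2 = {0, 2}  B3 = {2, 3}
Tree: B1–B2, B2–B3
Each bag holds 2 vertices, so the decomposition has width 1, which upper-bounds the treewidth. G has an edge, so its treewidth is at least 1. Therefore the treewidth is 1.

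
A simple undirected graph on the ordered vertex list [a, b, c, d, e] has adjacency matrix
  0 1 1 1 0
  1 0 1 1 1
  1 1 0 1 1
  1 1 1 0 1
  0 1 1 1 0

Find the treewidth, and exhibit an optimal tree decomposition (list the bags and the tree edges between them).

The largest bag has 4 vertices, giving width 3; this decomposition certifies tw(G) ≤ 3. On the other hand G contains the 4-clique {b, c, d, e}. A clique must lie in a single bag of any decomposition, so no decomposition can have width below 3. The upper and lower bounds meet at 3, so that is the treewidth.

Treewidth 3.
Bags: B1 = {a, b, c, d}  B2 = {b, c, d, e}
Tree: B1–B2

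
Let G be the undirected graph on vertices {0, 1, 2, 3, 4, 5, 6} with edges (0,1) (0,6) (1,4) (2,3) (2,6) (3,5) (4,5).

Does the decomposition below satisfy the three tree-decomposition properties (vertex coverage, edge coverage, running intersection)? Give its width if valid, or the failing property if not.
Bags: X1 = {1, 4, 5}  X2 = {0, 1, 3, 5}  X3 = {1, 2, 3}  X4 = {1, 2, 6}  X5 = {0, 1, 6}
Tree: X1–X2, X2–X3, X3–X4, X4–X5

A tree decomposition must satisfy three properties: every vertex lies in some bag; for every edge, both endpoints lie together in some bag; and for every vertex, the bags containing it form a connected subtree. Here bags containing vertex 0 are not connected in the tree, so the decomposition is invalid.

No — bags containing vertex 0 are not connected in the tree.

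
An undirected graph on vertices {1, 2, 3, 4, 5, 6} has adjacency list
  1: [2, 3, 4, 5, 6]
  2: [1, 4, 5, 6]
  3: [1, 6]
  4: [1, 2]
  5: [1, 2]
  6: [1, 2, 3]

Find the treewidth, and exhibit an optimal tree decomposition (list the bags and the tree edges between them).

Treewidth 2.
One such decomposition:
Bags: B1 = {1, 2, 4}  B2 = {1, 2, 5}  B3 = {1, 2, 6}  B4 = {1, 3, 6}
Tree: B1–B2, B2–B3, B3–B4

Each bag holds 3 vertices, so the decomposition has width 2, which upper-bounds the treewidth. Conversely, {1, 2, 4} is a clique of size 3, and the vertices of any clique must share a bag in every tree decomposition; so some bag has ≥ 3 vertices and tw(G) ≥ 2. Therefore the treewidth is 2.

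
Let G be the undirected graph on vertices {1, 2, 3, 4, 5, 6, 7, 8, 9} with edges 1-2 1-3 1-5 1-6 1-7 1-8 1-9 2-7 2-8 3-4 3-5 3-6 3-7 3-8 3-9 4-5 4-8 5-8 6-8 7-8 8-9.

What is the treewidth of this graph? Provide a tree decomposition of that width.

Each bag holds 4 vertices, so the decomposition has width 3, which upper-bounds the treewidth. For the lower bound, the 4 vertices {1, 2, 7, 8} are pairwise adjacent, and any tree decomposition puts a clique entirely inside one bag — forcing width ≥ 3. The upper and lower bounds meet at 3, so that is the treewidth.

Treewidth 3.
One such decomposition:
Bags: B1 = {1, 3, 7, 8}  B2 = {1, 3, 8, 9}  B3 = {1, 2, 7, 8}  B4 = {1, 3, 5, 8}  B5 = {3, 4, 5, 8}  B6 = {1, 3, 6, 8}
Tree: B1–B2, B1–B3, B2–B4, B4–B5, B1–B6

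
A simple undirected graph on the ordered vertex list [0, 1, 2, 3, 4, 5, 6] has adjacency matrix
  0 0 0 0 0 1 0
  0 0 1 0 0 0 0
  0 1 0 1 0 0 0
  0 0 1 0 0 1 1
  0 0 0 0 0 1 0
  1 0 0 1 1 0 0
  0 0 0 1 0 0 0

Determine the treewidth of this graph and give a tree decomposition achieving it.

Each bag holds 2 vertices, so the decomposition has width 1, which upper-bounds the treewidth. Any graph with an edge has treewidth ≥ 1, and G has the edge 6–3. Hence tw(G) = 1 exactly.

Treewidth 1.
Bags: B1 = {3, 6}  B2 = {3, 5}  B3 = {2, 3}  B4 = {1, 2}  B5 = {4, 5}  B6 = {0, 5}
Tree: B1–B2, B1–B3, B3–B4, B2–B5, B2–B6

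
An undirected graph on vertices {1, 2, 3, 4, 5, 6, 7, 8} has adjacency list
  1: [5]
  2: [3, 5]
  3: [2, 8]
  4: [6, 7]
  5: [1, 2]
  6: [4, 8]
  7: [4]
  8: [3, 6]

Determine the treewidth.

A width-1 tree decomposition is:
Bags: B1 = {4, 7}  B2 = {4, 6}  B3 = {6, 8}  B4 = {3, 8}  B5 = {2, 3}  B6 = {2, 5}  B7 = {1, 5}
Tree: B1–B2, B2–B3, B3–B4, B4–B5, B5–B6, B6–B7
Each bag holds 2 vertices, so the decomposition has width 1, which upper-bounds the treewidth. Since G has at least one edge (e.g. 7–4), it is not an edgeless graph, so tw(G) ≥ 1. Hence tw(G) = 1 exactly.

1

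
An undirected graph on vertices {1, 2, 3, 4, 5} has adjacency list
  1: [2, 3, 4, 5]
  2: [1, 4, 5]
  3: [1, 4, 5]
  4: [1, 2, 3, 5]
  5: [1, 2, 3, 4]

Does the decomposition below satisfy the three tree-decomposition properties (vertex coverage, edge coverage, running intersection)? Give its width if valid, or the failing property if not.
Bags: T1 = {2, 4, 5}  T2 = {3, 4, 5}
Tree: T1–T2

No — vertex 1 appears in no bag.

A tree decomposition must satisfy three properties: every vertex lies in some bag; for every edge, both endpoints lie together in some bag; and for every vertex, the bags containing it form a connected subtree. Here vertex 1 appears in no bag, so the decomposition is invalid.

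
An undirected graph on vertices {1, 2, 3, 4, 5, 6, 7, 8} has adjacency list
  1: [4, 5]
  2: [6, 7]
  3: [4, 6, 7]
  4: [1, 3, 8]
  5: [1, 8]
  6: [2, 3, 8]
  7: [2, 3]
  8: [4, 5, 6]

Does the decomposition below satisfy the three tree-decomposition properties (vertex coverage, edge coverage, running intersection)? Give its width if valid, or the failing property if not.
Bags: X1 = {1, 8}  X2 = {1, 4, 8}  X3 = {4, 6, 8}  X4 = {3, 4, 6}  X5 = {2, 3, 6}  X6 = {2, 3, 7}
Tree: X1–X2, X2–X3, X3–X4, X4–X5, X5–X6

A tree decomposition must satisfy three properties: every vertex lies in some bag; for every edge, both endpoints lie together in some bag; and for every vertex, the bags containing it form a connected subtree. Here vertex 5 appears in no bag, so the decomposition is invalid.

No — vertex 5 appears in no bag.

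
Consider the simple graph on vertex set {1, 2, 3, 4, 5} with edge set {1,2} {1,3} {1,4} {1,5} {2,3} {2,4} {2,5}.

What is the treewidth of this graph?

2

A width-2 tree decomposition is:
Bags: B1 = {1, 2, 5}  B2 = {1, 2, 3}  B3 = {1, 2, 4}
Tree: B1–B2, B2–B3
The largest bag has 3 vertices, giving width 2; this decomposition certifies tw(G) ≤ 2. On the other hand G contains the 3-clique {1, 2, 3}. A clique must lie in a single bag of any decomposition, so no decomposition can have width below 2. Combining the bounds, tw(G) = 2.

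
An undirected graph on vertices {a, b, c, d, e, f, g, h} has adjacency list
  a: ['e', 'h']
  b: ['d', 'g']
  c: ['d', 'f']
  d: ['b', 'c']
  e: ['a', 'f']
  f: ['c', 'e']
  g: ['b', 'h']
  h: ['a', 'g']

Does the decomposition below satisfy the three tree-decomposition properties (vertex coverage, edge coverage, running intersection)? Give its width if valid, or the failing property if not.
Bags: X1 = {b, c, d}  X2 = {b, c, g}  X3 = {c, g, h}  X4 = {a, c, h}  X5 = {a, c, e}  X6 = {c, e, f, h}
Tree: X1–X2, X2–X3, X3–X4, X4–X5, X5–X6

No — bags containing vertex h are not connected in the tree.

A tree decomposition must satisfy three properties: every vertex lies in some bag; for every edge, both endpoints lie together in some bag; and for every vertex, the bags containing it form a connected subtree. Here bags containing vertex h are not connected in the tree, so the decomposition is invalid.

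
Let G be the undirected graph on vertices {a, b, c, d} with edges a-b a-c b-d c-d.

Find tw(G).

A width-2 tree decomposition is:
Bags: B1 = {a, b, c}  B2 = {b, c, d}
Tree: B1–B2
The largest bag has 3 vertices, giving width 2; this decomposition certifies tw(G) ≤ 2. Since c–a–b–d–c is a cycle in G, G is not acyclic. Forests are exactly the graphs of treewidth ≤ 1, so tw(G) ≥ 2. Hence tw(G) = 2 exactly.

2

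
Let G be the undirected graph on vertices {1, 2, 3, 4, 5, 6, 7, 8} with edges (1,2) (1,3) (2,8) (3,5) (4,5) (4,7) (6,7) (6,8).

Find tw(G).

2

A width-2 tree decomposition is:
Bags: B1 = {4, 6, 7}  B2 = {4, 5, 6}  B3 = {3, 5, 6}  B4 = {1, 3, 6}  B5 = {1, 2, 6}  B6 = {2, 6, 8}
Tree: B1–B2, B2–B3, B3–B4, B4–B5, B5–B6
The largest bag has 3 vertices, giving width 2; this decomposition certifies tw(G) ≤ 2. Since 6–7–4–5–3–1–2–8–6 is a cycle in G, G is not acyclic. Forests are exactly the graphs of treewidth ≤ 1, so tw(G) ≥ 2. Therefore the treewidth is 2.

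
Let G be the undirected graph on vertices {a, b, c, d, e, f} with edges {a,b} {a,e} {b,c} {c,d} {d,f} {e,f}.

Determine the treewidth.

A width-2 tree decomposition is:
Bags: B1 = {b, c, d}  B2 = {a, b, d}  B3 = {a, d, e}  B4 = {d, e, f}
Tree: B1–B2, B2–B3, B3–B4
The largest bag has 3 vertices, giving width 2; this decomposition certifies tw(G) ≤ 2. The edges d–c–b–a–e–f–d form a cycle, so G is not a tree and its treewidth is at least 2. Therefore the treewidth is 2.

2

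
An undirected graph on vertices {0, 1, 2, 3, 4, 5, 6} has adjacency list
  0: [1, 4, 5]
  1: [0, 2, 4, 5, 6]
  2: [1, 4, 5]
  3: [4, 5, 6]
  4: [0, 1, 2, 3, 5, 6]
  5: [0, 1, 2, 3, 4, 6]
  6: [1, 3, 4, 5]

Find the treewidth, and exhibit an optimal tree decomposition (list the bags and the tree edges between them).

Every bag has size at most 4, so the width is 4 − 1 = 3 and tw(G) ≤ 3. On the other hand G contains the 4-clique {0, 1, 4, 5}. A clique must lie in a single bag of any decomposition, so no decomposition can have width below 3. Combining the bounds, tw(G) = 3.

Treewidth 3.
One such decomposition:
Bags: B1 = {1, 4, 5, 6}  B2 = {0, 1, 4, 5}  B3 = {1, 2, 4, 5}  B4 = {3, 4, 5, 6}
Tree: B1–B2, B1–B3, B1–B4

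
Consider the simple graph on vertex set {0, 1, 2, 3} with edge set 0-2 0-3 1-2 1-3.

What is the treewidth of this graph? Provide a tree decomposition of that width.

Every bag has size at most 3, so the width is 3 − 1 = 2 and tw(G) ≤ 2. Since 1–2–0–3–1 is a cycle in G, G is not acyclic. Forests are exactly the graphs of treewidth ≤ 1, so tw(G) ≥ 2. Therefore the treewidth is 2.

Treewidth 2.
One optimal decomposition is:
Bags: B1 = {0, 1, 2}  B2 = {0, 1, 3}
Tree: B1–B2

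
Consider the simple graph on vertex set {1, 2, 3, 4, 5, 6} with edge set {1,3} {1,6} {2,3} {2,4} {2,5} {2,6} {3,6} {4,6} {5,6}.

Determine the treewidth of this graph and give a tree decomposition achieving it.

Treewidth 2.
One optimal decomposition is:
Bags: B1 = {2, 5, 6}  B2 = {2, 3, 6}  B3 = {2, 4, 6}  B4 = {1, 3, 6}
Tree: B1–B2, B2–B3, B2–B4

The largest bag has 3 vertices, giving width 2; this decomposition certifies tw(G) ≤ 2. On the other hand G contains the 3-clique {1, 3, 6}. A clique must lie in a single bag of any decomposition, so no decomposition can have width below 2. Combining the bounds, tw(G) = 2.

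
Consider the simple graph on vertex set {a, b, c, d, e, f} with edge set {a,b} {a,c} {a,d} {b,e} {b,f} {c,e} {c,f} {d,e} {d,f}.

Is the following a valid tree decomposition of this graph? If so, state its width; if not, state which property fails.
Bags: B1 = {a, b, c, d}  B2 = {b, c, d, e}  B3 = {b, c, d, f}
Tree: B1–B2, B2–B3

Yes; width 3.

Every vertex of G appears in some bag (union = {a, b, c, d, e, f}); every edge is covered by a bag; and for each vertex v the set of bags containing v is connected in the bag tree. The decomposition is therefore valid. The largest bag has 4 vertices, so the width is 3.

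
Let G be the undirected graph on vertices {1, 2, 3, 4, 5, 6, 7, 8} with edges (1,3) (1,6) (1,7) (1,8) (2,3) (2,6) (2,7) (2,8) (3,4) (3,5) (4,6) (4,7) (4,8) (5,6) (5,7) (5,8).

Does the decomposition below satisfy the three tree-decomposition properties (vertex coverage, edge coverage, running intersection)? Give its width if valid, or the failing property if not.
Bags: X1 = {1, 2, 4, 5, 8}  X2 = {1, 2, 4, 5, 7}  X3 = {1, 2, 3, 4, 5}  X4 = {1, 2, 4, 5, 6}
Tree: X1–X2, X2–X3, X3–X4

Yes; width 4.

Vertex coverage: the bags together contain {1, 2, 3, 4, 5, 6, 7, 8}, the full vertex set. Edge coverage: each edge of G has both endpoints in at least one bag. Running intersection: for every vertex, the bags containing it form a connected subtree. All three properties hold, so this is a valid tree decomposition of width max|bag| − 1 = 4, and hence tw(G) ≤ 4.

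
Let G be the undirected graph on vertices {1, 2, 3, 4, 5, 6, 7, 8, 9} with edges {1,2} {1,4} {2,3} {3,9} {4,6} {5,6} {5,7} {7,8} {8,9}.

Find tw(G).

A width-2 tree decomposition is:
Bags: B1 = {3, 8, 9}  B2 = {3, 7, 8}  B3 = {3, 5, 7}  B4 = {3, 5, 6}  B5 = {3, 4, 6}  B6 = {1, 3, 4}  B7 = {1, 2, 3}
Tree: B1–B2, B2–B3, B3–B4, B4–B5, B5–B6, B6–B7
The largest bag has 3 vertices, giving width 2; this decomposition certifies tw(G) ≤ 2. Since 3–9–8–7–5–6–4–1–2–3 is a cycle in G, G is not acyclic. Forests are exactly the graphs of treewidth ≤ 1, so tw(G) ≥ 2. Hence tw(G) = 2 exactly.

2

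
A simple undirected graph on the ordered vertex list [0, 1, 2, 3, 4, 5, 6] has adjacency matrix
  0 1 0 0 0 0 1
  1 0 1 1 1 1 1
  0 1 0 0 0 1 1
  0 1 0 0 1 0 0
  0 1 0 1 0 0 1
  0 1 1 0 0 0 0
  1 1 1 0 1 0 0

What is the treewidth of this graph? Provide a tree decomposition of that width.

Every bag has size at most 3, so the width is 3 − 1 = 2 and tw(G) ≤ 2. On the other hand G contains the 3-clique {1, 3, 4}. A clique must lie in a single bag of any decomposition, so no decomposition can have width below 2. Combining the bounds, tw(G) = 2.

Treewidth 2.
One optimal decomposition is:
Bags: B1 = {1, 3, 4}  B2 = {1, 4, 6}  B3 = {1, 2, 6}  B4 = {0, 1, 6}  B5 = {1, 2, 5}
Tree: B1–B2, B2–B3, B2–B4, B3–B5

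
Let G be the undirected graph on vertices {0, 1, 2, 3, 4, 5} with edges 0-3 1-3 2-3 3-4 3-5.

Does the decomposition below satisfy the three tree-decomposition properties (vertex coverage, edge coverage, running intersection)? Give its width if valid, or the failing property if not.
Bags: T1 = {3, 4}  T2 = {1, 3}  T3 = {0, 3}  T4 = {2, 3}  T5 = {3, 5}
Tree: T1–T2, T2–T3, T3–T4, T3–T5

Checking the three conditions: (i) the bags cover all of {0, 1, 2, 3, 4, 5}; (ii) for each edge, some bag contains both endpoints; (iii) the bags containing any fixed vertex form a subtree. All hold, so the decomposition is valid with width 2 − 1 = 1.

Yes; width 1.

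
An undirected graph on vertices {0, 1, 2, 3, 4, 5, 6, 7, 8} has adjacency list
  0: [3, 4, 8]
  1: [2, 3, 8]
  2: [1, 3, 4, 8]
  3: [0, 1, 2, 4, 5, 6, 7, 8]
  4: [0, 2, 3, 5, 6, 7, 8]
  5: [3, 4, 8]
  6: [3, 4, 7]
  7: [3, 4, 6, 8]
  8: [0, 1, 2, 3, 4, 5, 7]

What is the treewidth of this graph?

A width-3 tree decomposition is:
Bags: B1 = {2, 3, 4, 8}  B2 = {3, 4, 7, 8}  B3 = {1, 2, 3, 8}  B4 = {0, 3, 4, 8}  B5 = {3, 4, 5, 8}  B6 = {3, 4, 6, 7}
Tree: B1–B2, B1–B3, B2–B4, B4–B5, B2–B6
Each bag holds 4 vertices, so the decomposition has width 3, which upper-bounds the treewidth. For the lower bound, the 4 vertices {1, 2, 3, 8} are pairwise adjacent, and any tree decomposition puts a clique entirely inside one bag — forcing width ≥ 3. Therefore the treewidth is 3.

3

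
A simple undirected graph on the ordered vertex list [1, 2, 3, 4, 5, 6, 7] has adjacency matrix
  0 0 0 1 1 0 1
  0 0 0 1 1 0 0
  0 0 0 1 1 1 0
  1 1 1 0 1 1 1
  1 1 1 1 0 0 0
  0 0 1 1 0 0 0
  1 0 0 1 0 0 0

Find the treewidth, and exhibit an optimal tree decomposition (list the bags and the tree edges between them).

Treewidth 2.
One optimal decomposition is:
Bags: B1 = {1, 4, 5}  B2 = {2, 4, 5}  B3 = {3, 4, 5}  B4 = {1, 4, 7}  B5 = {3, 4, 6}
Tree: B1–B2, B2–B3, B1–B4, B3–B5

Each bag holds 3 vertices, so the decomposition has width 2, which upper-bounds the treewidth. On the other hand G contains the 3-clique {1, 4, 5}. A clique must lie in a single bag of any decomposition, so no decomposition can have width below 2. Therefore the treewidth is 2.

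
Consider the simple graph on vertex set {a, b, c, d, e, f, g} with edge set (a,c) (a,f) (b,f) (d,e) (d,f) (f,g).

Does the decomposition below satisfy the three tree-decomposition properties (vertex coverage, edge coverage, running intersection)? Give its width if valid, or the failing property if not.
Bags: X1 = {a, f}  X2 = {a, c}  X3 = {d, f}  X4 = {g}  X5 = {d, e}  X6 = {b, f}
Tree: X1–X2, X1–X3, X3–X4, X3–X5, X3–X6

A tree decomposition must satisfy three properties: every vertex lies in some bag; for every edge, both endpoints lie together in some bag; and for every vertex, the bags containing it form a connected subtree. Here edge (f,g) lies in no bag, so the decomposition is invalid.

No — edge (f,g) lies in no bag.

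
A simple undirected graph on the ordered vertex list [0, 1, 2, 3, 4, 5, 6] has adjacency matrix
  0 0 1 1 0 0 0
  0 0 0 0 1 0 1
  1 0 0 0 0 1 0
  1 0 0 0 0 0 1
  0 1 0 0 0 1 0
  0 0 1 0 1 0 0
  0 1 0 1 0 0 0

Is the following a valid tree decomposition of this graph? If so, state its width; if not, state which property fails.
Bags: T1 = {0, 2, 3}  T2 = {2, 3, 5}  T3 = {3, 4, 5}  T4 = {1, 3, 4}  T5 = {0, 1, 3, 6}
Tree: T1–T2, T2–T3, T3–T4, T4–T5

No — bags containing vertex 0 are not connected in the tree.

A tree decomposition must satisfy three properties: every vertex lies in some bag; for every edge, both endpoints lie together in some bag; and for every vertex, the bags containing it form a connected subtree. Here bags containing vertex 0 are not connected in the tree, so the decomposition is invalid.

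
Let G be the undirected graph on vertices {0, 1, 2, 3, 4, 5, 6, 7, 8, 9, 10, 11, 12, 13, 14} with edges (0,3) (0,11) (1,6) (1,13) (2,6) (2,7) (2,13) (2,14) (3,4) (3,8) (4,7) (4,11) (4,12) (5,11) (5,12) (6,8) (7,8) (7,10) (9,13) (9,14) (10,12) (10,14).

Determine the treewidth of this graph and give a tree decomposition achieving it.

Treewidth 3.
One optimal decomposition is:
Bags: B1 = {1, 6, 9, 13}  B2 = {2, 6, 9, 13}  B3 = {2, 6, 9, 14}  B4 = {2, 6, 8, 14}  B5 = {2, 7, 8, 14}  B6 = {7, 8, 10, 14}  B7 = {3, 7, 8, 10}  B8 = {3, 4, 7, 10}  B9 = {3, 4, 10, 12}  B10 = {0, 3, 4, 12}  B11 = {0, 4, 11, 12}  B12 = {0, 5, 11, 12}
Tree: B1–B2, B2–B3, B3–B4, B4–B5, B5–B6, B6–B7, B7–B8, B8–B9, B9–B10, B10–B11, B11–B12

The largest bag has 4 vertices, giving width 3; this decomposition certifies tw(G) ≤ 3. For the lower bound: the 4 vertex sets {1,9,13}, {6}, {2}, {7,8,10,14} are disjoint, each induces a connected subgraph, and every pair is joined by at least one edge of G. Contracting each set to a single vertex therefore yields K_{4} as a minor, and since treewidth is minor-monotone, tw(G) ≥ tw(K_{4}) = 3. Hence tw(G) = 3 exactly.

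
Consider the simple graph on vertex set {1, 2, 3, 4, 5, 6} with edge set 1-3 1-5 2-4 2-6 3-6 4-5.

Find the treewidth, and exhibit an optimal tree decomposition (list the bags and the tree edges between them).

Treewidth 2.
One such decomposition:
Bags: B1 = {1, 3, 6}  B2 = {1, 2, 6}  B3 = {1, 2, 4}  B4 = {1, 4, 5}
Tree: B1–B2, B2–B3, B3–B4

The largest bag has 3 vertices, giving width 2; this decomposition certifies tw(G) ≤ 2. Since 1–3–6–2–4–5–1 is a cycle in G, G is not acyclic. Forests are exactly the graphs of treewidth ≤ 1, so tw(G) ≥ 2. Therefore the treewidth is 2.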